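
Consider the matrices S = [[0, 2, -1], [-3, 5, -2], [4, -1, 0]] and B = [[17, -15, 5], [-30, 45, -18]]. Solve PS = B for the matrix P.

Right-multiplying both sides by S⁻¹ gives P = BS⁻¹.
det S = 1; the adjugate gives S⁻¹ = [[-2, 1, 1], [-8, 4, 3], [-17, 8, 6]].
P = BS⁻¹ = [[17, -15, 5], [-30, 45, -18]] · [[-2, 1, 1], [-8, 4, 3], [-17, 8, 6]] = [[1, -3, 2], [6, 6, -3]].

P = [[1, -3, 2], [6, 6, -3]]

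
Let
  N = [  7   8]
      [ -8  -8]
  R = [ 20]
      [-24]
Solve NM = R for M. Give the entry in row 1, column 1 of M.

Left-multiplying both sides by N⁻¹ gives M = N⁻¹R.
det N = 8; the adjugate gives N⁻¹ = [[-1, -1], [1, 7/8]].
M = N⁻¹R = [[-1, -1], [1, 7/8]] · [[20], [-24]] = [[4], [-1]].

4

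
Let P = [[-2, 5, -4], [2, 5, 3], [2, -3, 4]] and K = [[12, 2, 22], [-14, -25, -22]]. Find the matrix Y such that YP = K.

Y = [[2, 2, 6], [1, -6, 0]]

P is on the right of Y, so right-multiply by P⁻¹: Y = KP⁻¹.
det P = -4, so P⁻¹ = [[-29/4, 2, -35/4], [1/2, 0, 1/2], [4, -1, 5]].
Y = KP⁻¹ = [[12, 2, 22], [-14, -25, -22]] · [[-29/4, 2, -35/4], [1/2, 0, 1/2], [4, -1, 5]] = [[2, 2, 6], [1, -6, 0]].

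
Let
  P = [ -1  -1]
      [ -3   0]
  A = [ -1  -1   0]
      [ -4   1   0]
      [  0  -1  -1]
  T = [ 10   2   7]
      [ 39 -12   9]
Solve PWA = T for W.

Isolating W: multiply by P⁻¹ from the left and A⁻¹ from the right, so W = P⁻¹TA⁻¹.
P has determinant -3; P⁻¹ = [[0, -1/3], [-1, 1/3]].
det A = 5, so A⁻¹ = [[-1/5, -1/5, 0], [-4/5, 1/5, 0], [4/5, -1/5, -1]].
P⁻¹T = [[-13, 4, -3], [3, -6, -4]].
W = (P⁻¹T)A⁻¹ = [[-3, 4, 3], [1, -1, 4]].

W = [[-3, 4, 3], [1, -1, 4]]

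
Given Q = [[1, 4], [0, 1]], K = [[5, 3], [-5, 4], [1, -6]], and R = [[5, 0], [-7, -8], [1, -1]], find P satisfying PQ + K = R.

PQ = R − K = [[0, -3], [-2, -12], [0, 5]].
Q is on the right of P, so right-multiply by Q⁻¹: P = (R − K)Q⁻¹.
Q has determinant 1; Q⁻¹ = [[1, -4], [0, 1]].
P = (R − K)Q⁻¹ = [[0, -3], [-2, -4], [0, 5]].

P = [[0, -3], [-2, -4], [0, 5]]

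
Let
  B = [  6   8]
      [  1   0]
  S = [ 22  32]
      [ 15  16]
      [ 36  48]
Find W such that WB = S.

W = [[4, -2], [2, 3], [6, 0]]

B is on the right of W, so right-multiply by B⁻¹: W = SB⁻¹.
det B = -8; the adjugate gives B⁻¹ = [[0, 1], [1/8, -3/4]].
W = SB⁻¹ = [[22, 32], [15, 16], [36, 48]] · [[0, 1], [1/8, -3/4]] = [[4, -2], [2, 3], [6, 0]].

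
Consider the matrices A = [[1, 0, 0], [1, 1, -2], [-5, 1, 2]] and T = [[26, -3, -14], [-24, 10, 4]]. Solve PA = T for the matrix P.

Right-multiplying both sides by A⁻¹ gives P = TA⁻¹.
det A = 4, so A⁻¹ = [[1, 0, 0], [2, 1/2, 1/2], [3/2, -1/4, 1/4]].
P = TA⁻¹ = [[26, -3, -14], [-24, 10, 4]] · [[1, 0, 0], [2, 1/2, 1/2], [3/2, -1/4, 1/4]] = [[-1, 2, -5], [2, 4, 6]].

P = [[-1, 2, -5], [2, 4, 6]]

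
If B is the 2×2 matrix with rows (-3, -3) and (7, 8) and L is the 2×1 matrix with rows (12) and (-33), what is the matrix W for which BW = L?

W = [[1], [-5]]

B is on the left of W, so left-multiply by B⁻¹: W = B⁻¹L.
det B = -3, so B⁻¹ = [[-8/3, -1], [7/3, 1]].
W = B⁻¹L = [[-8/3, -1], [7/3, 1]] · [[12], [-33]] = [[1], [-5]].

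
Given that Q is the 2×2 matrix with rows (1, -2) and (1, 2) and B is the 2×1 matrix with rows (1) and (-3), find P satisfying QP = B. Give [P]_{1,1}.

-1

Left-multiplying both sides by Q⁻¹ gives P = Q⁻¹B.
det Q = 4; the adjugate gives Q⁻¹ = [[1/2, 1/2], [-1/4, 1/4]].
P = Q⁻¹B = [[1/2, 1/2], [-1/4, 1/4]] · [[1], [-3]] = [[-1], [-1]].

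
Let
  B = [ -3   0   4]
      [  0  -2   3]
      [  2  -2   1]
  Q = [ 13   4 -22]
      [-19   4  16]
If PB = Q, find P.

Right-multiplying both sides by B⁻¹ gives P = QB⁻¹.
det B = 4; the adjugate gives B⁻¹ = [[1, -2, 2], [3/2, -11/4, 9/4], [1, -3/2, 3/2]].
P = QB⁻¹ = [[13, 4, -22], [-19, 4, 16]] · [[1, -2, 2], [3/2, -11/4, 9/4], [1, -3/2, 3/2]] = [[-3, -4, 2], [3, 3, -5]].

P = [[-3, -4, 2], [3, 3, -5]]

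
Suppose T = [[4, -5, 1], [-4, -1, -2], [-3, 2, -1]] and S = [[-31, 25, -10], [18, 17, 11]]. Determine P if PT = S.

P = [[-5, 2, 1], [-3, -6, -2]]

Right-multiplying both sides by T⁻¹ gives P = ST⁻¹.
det T = -1; the adjugate gives T⁻¹ = [[-5, 3, -11], [-2, 1, -4], [11, -7, 24]].
P = ST⁻¹ = [[-31, 25, -10], [18, 17, 11]] · [[-5, 3, -11], [-2, 1, -4], [11, -7, 24]] = [[-5, 2, 1], [-3, -6, -2]].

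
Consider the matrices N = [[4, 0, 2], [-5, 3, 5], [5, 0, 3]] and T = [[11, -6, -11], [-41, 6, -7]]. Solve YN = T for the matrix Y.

Y = [[4, -2, -3], [-4, 2, -3]]

N is on the right of Y, so right-multiply by N⁻¹: Y = TN⁻¹.
det N = 6, so N⁻¹ = [[3/2, 0, -1], [20/3, 1/3, -5], [-5/2, 0, 2]].
Y = TN⁻¹ = [[11, -6, -11], [-41, 6, -7]] · [[3/2, 0, -1], [20/3, 1/3, -5], [-5/2, 0, 2]] = [[4, -2, -3], [-4, 2, -3]].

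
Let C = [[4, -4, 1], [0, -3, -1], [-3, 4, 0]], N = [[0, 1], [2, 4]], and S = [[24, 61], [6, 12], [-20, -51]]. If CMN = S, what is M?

M = [[5, 2], [1, -1], [-3, 0]]

M = C⁻¹SN⁻¹ (apply C⁻¹ on the left and N⁻¹ on the right).
det C = -5, so C⁻¹ = [[-4/5, -4/5, -7/5], [-3/5, -3/5, -4/5], [9/5, 4/5, 12/5]].
N has determinant -2; N⁻¹ = [[-2, 1/2], [1, 0]].
C⁻¹S = [[4, 13], [-2, -3], [0, -3]].
M = (C⁻¹S)N⁻¹ = [[5, 2], [1, -1], [-3, 0]].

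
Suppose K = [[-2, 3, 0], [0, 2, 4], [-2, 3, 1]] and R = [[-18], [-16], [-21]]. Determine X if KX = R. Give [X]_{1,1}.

6

K is on the left of X, so left-multiply by K⁻¹: X = K⁻¹R.
det K = -4, so K⁻¹ = [[5/2, 3/4, -3], [2, 1/2, -2], [-1, 0, 1]].
X = K⁻¹R = [[5/2, 3/4, -3], [2, 1/2, -2], [-1, 0, 1]] · [[-18], [-16], [-21]] = [[6], [-2], [-3]].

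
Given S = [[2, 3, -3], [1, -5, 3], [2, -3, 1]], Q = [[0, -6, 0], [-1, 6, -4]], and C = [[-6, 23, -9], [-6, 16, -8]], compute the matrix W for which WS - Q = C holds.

WS = C + Q = [[-6, 17, -9], [-7, 22, -12]].
S is on the right of W, so right-multiply by S⁻¹: W = (C + Q)S⁻¹.
det S = 2, so S⁻¹ = [[2, 3, -3], [5/2, 4, -9/2], [7/2, 6, -13/2]].
W = (C + Q)S⁻¹ = [[-1, -4, 0], [-1, -5, 0]].

W = [[-1, -4, 0], [-1, -5, 0]]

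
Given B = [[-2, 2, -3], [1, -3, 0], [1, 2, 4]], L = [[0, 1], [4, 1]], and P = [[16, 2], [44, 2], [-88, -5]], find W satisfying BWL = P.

Left-multiply by B⁻¹ and right-multiply by L⁻¹: W = B⁻¹PL⁻¹.
det B = 1, so B⁻¹ = [[-12, -14, -9], [-4, -5, -3], [5, 6, 4]].
det L = -4; the adjugate gives L⁻¹ = [[-1/4, 1/4], [1, 0]].
B⁻¹P = [[-16, -7], [-20, -3], [-8, 2]].
W = (B⁻¹P)L⁻¹ = [[-3, -4], [2, -5], [4, -2]].

W = [[-3, -4], [2, -5], [4, -2]]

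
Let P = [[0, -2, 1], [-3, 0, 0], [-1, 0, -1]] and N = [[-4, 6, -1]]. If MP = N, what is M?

M = [[-3, 2, -2]]

P is on the right of M, so right-multiply by P⁻¹: M = NP⁻¹.
P has determinant 6; P⁻¹ = [[0, -1/3, 0], [-1/2, 1/6, -1/2], [0, 1/3, -1]].
M = NP⁻¹ = [[-4, 6, -1]] · [[0, -1/3, 0], [-1/2, 1/6, -1/2], [0, 1/3, -1]] = [[-3, 2, -2]].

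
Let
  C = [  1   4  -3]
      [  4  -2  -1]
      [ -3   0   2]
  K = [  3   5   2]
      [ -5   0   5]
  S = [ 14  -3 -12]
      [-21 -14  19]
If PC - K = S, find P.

PC = S + K = [[17, 2, -10], [-26, -14, 24]].
Right-multiplying both sides by C⁻¹ gives P = (S + K)C⁻¹.
det C = -6, so C⁻¹ = [[2/3, 4/3, 5/3], [5/6, 7/6, 11/6], [1, 2, 3]].
P = (S + K)C⁻¹ = [[3, 5, 2], [-5, -3, 3]].

P = [[3, 5, 2], [-5, -3, 3]]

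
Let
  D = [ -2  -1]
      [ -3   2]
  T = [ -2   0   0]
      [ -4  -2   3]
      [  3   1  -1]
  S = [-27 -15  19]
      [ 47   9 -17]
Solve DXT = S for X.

X = [[4, 0, 3], [-3, -4, 1]]

X = D⁻¹ST⁻¹ (apply D⁻¹ on the left and T⁻¹ on the right).
det D = -7, so D⁻¹ = [[-2/7, -1/7], [-3/7, 2/7]].
T has determinant 2; T⁻¹ = [[-1/2, 0, 0], [5/2, 1, 3], [1, 1, 2]].
D⁻¹S = [[1, 3, -3], [25, 9, -13]].
X = (D⁻¹S)T⁻¹ = [[4, 0, 3], [-3, -4, 1]].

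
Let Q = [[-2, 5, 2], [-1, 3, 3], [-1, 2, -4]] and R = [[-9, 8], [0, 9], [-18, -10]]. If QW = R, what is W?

W = [[0, -6], [-3, -2], [3, 3]]

Left-multiplying both sides by Q⁻¹ gives W = Q⁻¹R.
det Q = 3; the adjugate gives Q⁻¹ = [[-6, 8, 3], [-7/3, 10/3, 4/3], [1/3, -1/3, -1/3]].
W = Q⁻¹R = [[-6, 8, 3], [-7/3, 10/3, 4/3], [1/3, -1/3, -1/3]] · [[-9, 8], [0, 9], [-18, -10]] = [[0, -6], [-3, -2], [3, 3]].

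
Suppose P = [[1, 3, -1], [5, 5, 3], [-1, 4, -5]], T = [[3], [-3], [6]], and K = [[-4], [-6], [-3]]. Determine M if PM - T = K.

M = [[-5], [2], [2]]

PM = K + T = [[-1], [-9], [3]].
Since P multiplies M on the left, M = P⁻¹(K + T).
det P = 4; the adjugate gives P⁻¹ = [[-37/4, 11/4, 7/2], [11/2, -3/2, -2], [25/4, -7/4, -5/2]].
M = P⁻¹(K + T) = [[-5], [2], [2]].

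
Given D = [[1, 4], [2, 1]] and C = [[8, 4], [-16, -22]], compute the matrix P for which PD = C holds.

Right-multiplying both sides by D⁻¹ gives P = CD⁻¹.
det D = -7; the adjugate gives D⁻¹ = [[-1/7, 4/7], [2/7, -1/7]].
P = CD⁻¹ = [[8, 4], [-16, -22]] · [[-1/7, 4/7], [2/7, -1/7]] = [[0, 4], [-4, -6]].

P = [[0, 4], [-4, -6]]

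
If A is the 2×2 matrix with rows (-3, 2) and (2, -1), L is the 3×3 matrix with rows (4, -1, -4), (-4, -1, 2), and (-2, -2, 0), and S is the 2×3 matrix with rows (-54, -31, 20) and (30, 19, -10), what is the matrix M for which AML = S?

Left-multiply by A⁻¹ and right-multiply by L⁻¹: M = A⁻¹SL⁻¹.
A has determinant -1; A⁻¹ = [[1, 2], [2, 3]].
L has determinant -4; L⁻¹ = [[-1, -2, 3/2], [1, 2, -2], [-3/2, -5/2, 2]].
A⁻¹S = [[6, 7, 0], [-18, -5, 10]].
M = (A⁻¹S)L⁻¹ = [[1, 2, -5], [-2, 1, 3]].

M = [[1, 2, -5], [-2, 1, 3]]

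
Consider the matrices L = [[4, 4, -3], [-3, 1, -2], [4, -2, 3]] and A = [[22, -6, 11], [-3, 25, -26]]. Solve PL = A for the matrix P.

P = [[1, 2, 6], [4, 1, -4]]

Right-multiplying both sides by L⁻¹ gives P = AL⁻¹.
det L = -6; the adjugate gives L⁻¹ = [[1/6, 1, 5/6], [-1/6, -4, -17/6], [-1/3, -4, -8/3]].
P = AL⁻¹ = [[22, -6, 11], [-3, 25, -26]] · [[1/6, 1, 5/6], [-1/6, -4, -17/6], [-1/3, -4, -8/3]] = [[1, 2, 6], [4, 1, -4]].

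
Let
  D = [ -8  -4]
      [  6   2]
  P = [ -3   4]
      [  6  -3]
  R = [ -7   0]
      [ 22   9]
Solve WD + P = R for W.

WD = R − P = [[-4, -4], [16, 12]].
D is on the right of W, so right-multiply by D⁻¹: W = (R − P)D⁻¹.
det D = 8, so D⁻¹ = [[1/4, 1/2], [-3/4, -1]].
W = (R − P)D⁻¹ = [[2, 2], [-5, -4]].

W = [[2, 2], [-5, -4]]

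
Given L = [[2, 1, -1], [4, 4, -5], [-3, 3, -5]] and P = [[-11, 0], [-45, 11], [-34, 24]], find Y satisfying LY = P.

Y = [[-1, -2], [-4, 1], [5, -3]]

Since L multiplies Y on the left, Y = L⁻¹P.
L has determinant 1; L⁻¹ = [[-5, 2, -1], [35, -13, 6], [24, -9, 4]].
Y = L⁻¹P = [[-5, 2, -1], [35, -13, 6], [24, -9, 4]] · [[-11, 0], [-45, 11], [-34, 24]] = [[-1, -2], [-4, 1], [5, -3]].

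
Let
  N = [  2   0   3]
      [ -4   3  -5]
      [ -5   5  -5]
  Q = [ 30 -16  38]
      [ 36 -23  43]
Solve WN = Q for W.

W = [[6, -2, -2], [6, -1, -4]]

N is on the right of W, so right-multiply by N⁻¹: W = QN⁻¹.
det N = 5; the adjugate gives N⁻¹ = [[2, 3, -9/5], [1, 1, -2/5], [-1, -2, 6/5]].
W = QN⁻¹ = [[30, -16, 38], [36, -23, 43]] · [[2, 3, -9/5], [1, 1, -2/5], [-1, -2, 6/5]] = [[6, -2, -2], [6, -1, -4]].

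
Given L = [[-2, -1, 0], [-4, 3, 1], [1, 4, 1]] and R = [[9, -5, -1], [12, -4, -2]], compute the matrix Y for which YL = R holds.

Since L sits to the right of Y, Y = RL⁻¹.
L has determinant -3; L⁻¹ = [[1/3, -1/3, 1/3], [-5/3, 2/3, -2/3], [19/3, -7/3, 10/3]].
Y = RL⁻¹ = [[9, -5, -1], [12, -4, -2]] · [[1/3, -1/3, 1/3], [-5/3, 2/3, -2/3], [19/3, -7/3, 10/3]] = [[5, -4, 3], [-2, -2, 0]].

Y = [[5, -4, 3], [-2, -2, 0]]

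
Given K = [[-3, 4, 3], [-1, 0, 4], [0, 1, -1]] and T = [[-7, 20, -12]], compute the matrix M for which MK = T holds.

K is on the right of M, so right-multiply by K⁻¹: M = TK⁻¹.
det K = 5, so K⁻¹ = [[-4/5, 7/5, 16/5], [-1/5, 3/5, 9/5], [-1/5, 3/5, 4/5]].
M = TK⁻¹ = [[-7, 20, -12]] · [[-4/5, 7/5, 16/5], [-1/5, 3/5, 9/5], [-1/5, 3/5, 4/5]] = [[4, -5, 4]].

M = [[4, -5, 4]]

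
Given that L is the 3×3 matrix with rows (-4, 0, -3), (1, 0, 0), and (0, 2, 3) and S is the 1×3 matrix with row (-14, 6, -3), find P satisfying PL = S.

P = [[4, 2, 3]]

Since L sits to the right of P, P = SL⁻¹.
det L = -6, so L⁻¹ = [[0, 1, 0], [1/2, 2, 1/2], [-1/3, -4/3, 0]].
P = SL⁻¹ = [[-14, 6, -3]] · [[0, 1, 0], [1/2, 2, 1/2], [-1/3, -4/3, 0]] = [[4, 2, 3]].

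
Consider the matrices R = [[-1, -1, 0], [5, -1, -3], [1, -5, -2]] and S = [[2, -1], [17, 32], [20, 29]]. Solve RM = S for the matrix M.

M = [[0, 6], [-2, -5], [-5, 1]]

R is on the left of M, so left-multiply by R⁻¹: M = R⁻¹S.
det R = 6, so R⁻¹ = [[-13/6, -1/3, 1/2], [7/6, 1/3, -1/2], [-4, -1, 1]].
M = R⁻¹S = [[-13/6, -1/3, 1/2], [7/6, 1/3, -1/2], [-4, -1, 1]] · [[2, -1], [17, 32], [20, 29]] = [[0, 6], [-2, -5], [-5, 1]].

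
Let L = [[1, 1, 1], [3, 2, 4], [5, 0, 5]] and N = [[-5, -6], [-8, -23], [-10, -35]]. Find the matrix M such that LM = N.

M = [[-6, -3], [-3, 1], [4, -4]]

Since L multiplies M on the left, M = L⁻¹N.
det L = 5; the adjugate gives L⁻¹ = [[2, -1, 2/5], [1, 0, -1/5], [-2, 1, -1/5]].
M = L⁻¹N = [[2, -1, 2/5], [1, 0, -1/5], [-2, 1, -1/5]] · [[-5, -6], [-8, -23], [-10, -35]] = [[-6, -3], [-3, 1], [4, -4]].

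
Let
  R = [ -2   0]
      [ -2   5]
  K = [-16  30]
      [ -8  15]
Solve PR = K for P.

P = [[2, 6], [1, 3]]

Right-multiplying both sides by R⁻¹ gives P = KR⁻¹.
det R = -10, so R⁻¹ = [[-1/2, 0], [-1/5, 1/5]].
P = KR⁻¹ = [[-16, 30], [-8, 15]] · [[-1/2, 0], [-1/5, 1/5]] = [[2, 6], [1, 3]].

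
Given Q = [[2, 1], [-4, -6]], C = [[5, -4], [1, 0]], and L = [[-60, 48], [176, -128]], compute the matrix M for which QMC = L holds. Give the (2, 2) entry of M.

-4

Isolating M: multiply by Q⁻¹ from the left and C⁻¹ from the right, so M = Q⁻¹LC⁻¹.
det Q = -8; the adjugate gives Q⁻¹ = [[3/4, 1/8], [-1/2, -1/4]].
det C = 4; the adjugate gives C⁻¹ = [[0, 1], [-1/4, 5/4]].
Q⁻¹L = [[-23, 20], [-14, 8]].
M = (Q⁻¹L)C⁻¹ = [[-5, 2], [-2, -4]].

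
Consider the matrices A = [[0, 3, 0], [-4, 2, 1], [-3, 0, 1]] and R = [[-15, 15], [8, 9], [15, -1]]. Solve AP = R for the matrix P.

P = [[-3, 0], [-5, 5], [6, -1]]

Since A multiplies P on the left, P = A⁻¹R.
det A = 3, so A⁻¹ = [[2/3, -1, 1], [1/3, 0, 0], [2, -3, 4]].
P = A⁻¹R = [[2/3, -1, 1], [1/3, 0, 0], [2, -3, 4]] · [[-15, 15], [8, 9], [15, -1]] = [[-3, 0], [-5, 5], [6, -1]].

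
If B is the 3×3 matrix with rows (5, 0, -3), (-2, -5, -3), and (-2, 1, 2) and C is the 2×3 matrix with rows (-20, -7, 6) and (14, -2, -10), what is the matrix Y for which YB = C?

Y = [[-2, 2, 3], [2, 0, -2]]

B is on the right of Y, so right-multiply by B⁻¹: Y = CB⁻¹.
det B = 1; the adjugate gives B⁻¹ = [[-7, -3, -15], [10, 4, 21], [-12, -5, -25]].
Y = CB⁻¹ = [[-20, -7, 6], [14, -2, -10]] · [[-7, -3, -15], [10, 4, 21], [-12, -5, -25]] = [[-2, 2, 3], [2, 0, -2]].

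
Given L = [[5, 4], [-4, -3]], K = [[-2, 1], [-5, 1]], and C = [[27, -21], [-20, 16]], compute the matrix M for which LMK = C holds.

M = [[-2, 1], [-4, 0]]

M = L⁻¹CK⁻¹ (apply L⁻¹ on the left and K⁻¹ on the right).
det L = 1; the adjugate gives L⁻¹ = [[-3, -4], [4, 5]].
det K = 3, so K⁻¹ = [[1/3, -1/3], [5/3, -2/3]].
L⁻¹C = [[-1, -1], [8, -4]].
M = (L⁻¹C)K⁻¹ = [[-2, 1], [-4, 0]].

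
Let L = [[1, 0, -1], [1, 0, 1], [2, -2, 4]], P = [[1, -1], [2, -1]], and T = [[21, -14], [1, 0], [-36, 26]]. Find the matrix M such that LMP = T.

Isolating M: multiply by L⁻¹ from the left and P⁻¹ from the right, so M = L⁻¹TP⁻¹.
L has determinant 4; L⁻¹ = [[1/2, 1/2, 0], [-1/2, 3/2, -1/2], [-1/2, 1/2, 0]].
P has determinant 1; P⁻¹ = [[-1, 1], [-2, 1]].
L⁻¹T = [[11, -7], [9, -6], [-10, 7]].
M = (L⁻¹T)P⁻¹ = [[3, 4], [3, 3], [-4, -3]].

M = [[3, 4], [3, 3], [-4, -3]]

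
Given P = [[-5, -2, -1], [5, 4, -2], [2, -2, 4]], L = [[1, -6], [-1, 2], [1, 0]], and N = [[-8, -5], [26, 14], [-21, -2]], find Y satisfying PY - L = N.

PY = N + L = [[-7, -11], [25, 16], [-20, -2]].
Left-multiplying both sides by P⁻¹ gives Y = P⁻¹(N + L).
P has determinant 6; P⁻¹ = [[2, 5/3, 4/3], [-4, -3, -5/2], [-3, -7/3, -5/3]].
Y = P⁻¹(N + L) = [[1, 2], [3, 1], [-4, -1]].

Y = [[1, 2], [3, 1], [-4, -1]]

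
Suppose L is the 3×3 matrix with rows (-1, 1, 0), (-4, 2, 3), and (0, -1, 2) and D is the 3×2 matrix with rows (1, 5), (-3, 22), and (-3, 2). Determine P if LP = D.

P = [[4, -3], [5, 2], [1, 2]]

Left-multiplying both sides by L⁻¹ gives P = L⁻¹D.
det L = 1; the adjugate gives L⁻¹ = [[7, -2, 3], [8, -2, 3], [4, -1, 2]].
P = L⁻¹D = [[7, -2, 3], [8, -2, 3], [4, -1, 2]] · [[1, 5], [-3, 22], [-3, 2]] = [[4, -3], [5, 2], [1, 2]].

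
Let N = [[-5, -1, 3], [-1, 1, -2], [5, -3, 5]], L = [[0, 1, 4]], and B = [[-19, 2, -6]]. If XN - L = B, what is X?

XN = B + L = [[-19, 3, -2]].
Since N sits to the right of X, X = (B + L)N⁻¹.
det N = 4; the adjugate gives N⁻¹ = [[-1/4, -1, -1/4], [-5/4, -10, -13/4], [-1/2, -5, -3/2]].
X = (B + L)N⁻¹ = [[2, -1, -2]].

X = [[2, -1, -2]]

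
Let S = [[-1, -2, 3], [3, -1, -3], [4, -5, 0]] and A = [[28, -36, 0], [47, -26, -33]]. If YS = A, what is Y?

Since S sits to the right of Y, Y = AS⁻¹.
det S = 6, so S⁻¹ = [[-5/2, -5/2, 3/2], [-2, -2, 1], [-11/6, -13/6, 7/6]].
Y = AS⁻¹ = [[28, -36, 0], [47, -26, -33]] · [[-5/2, -5/2, 3/2], [-2, -2, 1], [-11/6, -13/6, 7/6]] = [[2, 2, 6], [-5, 6, 6]].

Y = [[2, 2, 6], [-5, 6, 6]]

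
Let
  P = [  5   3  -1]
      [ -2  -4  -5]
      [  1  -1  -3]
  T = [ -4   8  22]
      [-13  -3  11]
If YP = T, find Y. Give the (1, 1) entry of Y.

-4

Since P sits to the right of Y, Y = TP⁻¹.
det P = -4, so P⁻¹ = [[-7/4, -5/2, 19/4], [11/4, 7/2, -27/4], [-3/2, -2, 7/2]].
Y = TP⁻¹ = [[-4, 8, 22], [-13, -3, 11]] · [[-7/4, -5/2, 19/4], [11/4, 7/2, -27/4], [-3/2, -2, 7/2]] = [[-4, -6, 4], [-2, 0, -3]].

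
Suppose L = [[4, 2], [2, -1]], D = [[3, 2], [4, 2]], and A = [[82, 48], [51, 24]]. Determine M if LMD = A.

M = [[1, 5], [5, -5]]

Left-multiply by L⁻¹ and right-multiply by D⁻¹: M = L⁻¹AD⁻¹.
det L = -8; the adjugate gives L⁻¹ = [[1/8, 1/4], [1/4, -1/2]].
det D = -2; the adjugate gives D⁻¹ = [[-1, 1], [2, -3/2]].
L⁻¹A = [[23, 12], [-5, 0]].
M = (L⁻¹A)D⁻¹ = [[1, 5], [5, -5]].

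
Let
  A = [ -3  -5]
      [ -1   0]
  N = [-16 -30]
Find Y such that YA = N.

Y = [[6, -2]]

Since A sits to the right of Y, Y = NA⁻¹.
A has determinant -5; A⁻¹ = [[0, -1], [-1/5, 3/5]].
Y = NA⁻¹ = [[-16, -30]] · [[0, -1], [-1/5, 3/5]] = [[6, -2]].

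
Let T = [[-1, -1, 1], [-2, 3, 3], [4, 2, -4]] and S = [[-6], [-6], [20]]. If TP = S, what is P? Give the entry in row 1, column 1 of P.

0

Since T multiplies P on the left, P = T⁻¹S.
det T = -2; the adjugate gives T⁻¹ = [[9, 1, 3], [-2, 0, -1/2], [8, 1, 5/2]].
P = T⁻¹S = [[9, 1, 3], [-2, 0, -1/2], [8, 1, 5/2]] · [[-6], [-6], [20]] = [[0], [2], [-4]].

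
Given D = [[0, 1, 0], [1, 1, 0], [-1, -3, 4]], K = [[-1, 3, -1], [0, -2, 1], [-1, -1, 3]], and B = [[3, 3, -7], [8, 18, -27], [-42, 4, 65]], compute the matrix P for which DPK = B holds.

Left-multiply by D⁻¹ and right-multiply by K⁻¹: P = D⁻¹BK⁻¹.
det D = -4, so D⁻¹ = [[-1, 1, 0], [1, 0, 0], [1/2, 1/4, 1/4]].
K has determinant 4; K⁻¹ = [[-5/4, -2, 1/4], [-1/4, -1, 1/4], [-1/2, -1, 1/2]].
D⁻¹B = [[5, 15, -20], [3, 3, -7], [-7, 7, 6]].
P = (D⁻¹B)K⁻¹ = [[0, -5, -5], [-1, -2, -2], [4, 1, 3]].

P = [[0, -5, -5], [-1, -2, -2], [4, 1, 3]]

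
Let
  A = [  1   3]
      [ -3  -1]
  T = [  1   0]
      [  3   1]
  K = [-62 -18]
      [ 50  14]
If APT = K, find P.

Isolating P: multiply by A⁻¹ from the left and T⁻¹ from the right, so P = A⁻¹KT⁻¹.
A has determinant 8; A⁻¹ = [[-1/8, -3/8], [3/8, 1/8]].
det T = 1, so T⁻¹ = [[1, 0], [-3, 1]].
A⁻¹K = [[-11, -3], [-17, -5]].
P = (A⁻¹K)T⁻¹ = [[-2, -3], [-2, -5]].

P = [[-2, -3], [-2, -5]]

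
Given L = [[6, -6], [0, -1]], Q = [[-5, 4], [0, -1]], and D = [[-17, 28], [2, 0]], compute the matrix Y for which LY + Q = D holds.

LY = D − Q = [[-12, 24], [2, 1]].
L is on the left of Y, so left-multiply by L⁻¹: Y = L⁻¹(D − Q).
L has determinant -6; L⁻¹ = [[1/6, -1], [0, -1]].
Y = L⁻¹(D − Q) = [[-4, 3], [-2, -1]].

Y = [[-4, 3], [-2, -1]]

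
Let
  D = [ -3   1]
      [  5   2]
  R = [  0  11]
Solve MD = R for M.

Right-multiplying both sides by D⁻¹ gives M = RD⁻¹.
det D = -11; the adjugate gives D⁻¹ = [[-2/11, 1/11], [5/11, 3/11]].
M = RD⁻¹ = [[0, 11]] · [[-2/11, 1/11], [5/11, 3/11]] = [[5, 3]].

M = [[5, 3]]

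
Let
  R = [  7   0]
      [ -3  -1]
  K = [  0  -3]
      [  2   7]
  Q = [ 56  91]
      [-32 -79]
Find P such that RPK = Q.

Isolating P: multiply by R⁻¹ from the left and K⁻¹ from the right, so P = R⁻¹QK⁻¹.
det R = -7; the adjugate gives R⁻¹ = [[1/7, 0], [-3/7, -1]].
det K = 6; the adjugate gives K⁻¹ = [[7/6, 1/2], [-1/3, 0]].
R⁻¹Q = [[8, 13], [8, 40]].
P = (R⁻¹Q)K⁻¹ = [[5, 4], [-4, 4]].

P = [[5, 4], [-4, 4]]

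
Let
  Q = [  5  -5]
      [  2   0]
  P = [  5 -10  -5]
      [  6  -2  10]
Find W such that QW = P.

Since Q multiplies W on the left, W = Q⁻¹P.
Q has determinant 10; Q⁻¹ = [[0, 1/2], [-1/5, 1/2]].
W = Q⁻¹P = [[0, 1/2], [-1/5, 1/2]] · [[5, -10, -5], [6, -2, 10]] = [[3, -1, 5], [2, 1, 6]].

W = [[3, -1, 5], [2, 1, 6]]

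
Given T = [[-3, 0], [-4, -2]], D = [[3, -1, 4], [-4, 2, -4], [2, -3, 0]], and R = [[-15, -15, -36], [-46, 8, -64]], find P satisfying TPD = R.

P = [[-1, -4, -4], [5, 3, 5]]

Isolating P: multiply by T⁻¹ from the left and D⁻¹ from the right, so P = T⁻¹RD⁻¹.
T has determinant 6; T⁻¹ = [[-1/3, 0], [2/3, -1/2]].
det D = 4; the adjugate gives D⁻¹ = [[-3, -3, -1], [-2, -2, -1], [2, 7/4, 1/2]].
T⁻¹R = [[5, 5, 12], [13, -14, 8]].
P = (T⁻¹R)D⁻¹ = [[-1, -4, -4], [5, 3, 5]].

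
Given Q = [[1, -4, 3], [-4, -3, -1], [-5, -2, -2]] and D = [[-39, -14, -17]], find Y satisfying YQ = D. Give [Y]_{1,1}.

Q is on the right of Y, so right-multiply by Q⁻¹: Y = DQ⁻¹.
det Q = -5, so Q⁻¹ = [[-4/5, 14/5, -13/5], [3/5, -13/5, 11/5], [7/5, -22/5, 19/5]].
Y = DQ⁻¹ = [[-39, -14, -17]] · [[-4/5, 14/5, -13/5], [3/5, -13/5, 11/5], [7/5, -22/5, 19/5]] = [[-1, 2, 6]].

-1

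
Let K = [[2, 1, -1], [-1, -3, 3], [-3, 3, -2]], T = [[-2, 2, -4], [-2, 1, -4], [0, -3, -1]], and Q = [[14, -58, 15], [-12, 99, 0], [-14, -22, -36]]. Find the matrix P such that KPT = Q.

Left-multiply by K⁻¹ and right-multiply by T⁻¹: P = K⁻¹QT⁻¹.
det K = -5, so K⁻¹ = [[3/5, 1/5, 0], [11/5, 7/5, 1], [12/5, 9/5, 1]].
det T = -2, so T⁻¹ = [[13/2, -7, 2], [1, -1, 0], [-3, 3, -1]].
K⁻¹Q = [[6, -15, 9], [0, -11, -3], [-2, 17, 0]].
P = (K⁻¹Q)T⁻¹ = [[-3, 0, 3], [-2, 2, 3], [4, -3, -4]].

P = [[-3, 0, 3], [-2, 2, 3], [4, -3, -4]]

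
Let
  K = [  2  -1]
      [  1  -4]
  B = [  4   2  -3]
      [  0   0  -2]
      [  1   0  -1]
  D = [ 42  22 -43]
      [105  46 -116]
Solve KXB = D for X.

Left-multiply by K⁻¹ and right-multiply by B⁻¹: X = K⁻¹DB⁻¹.
det K = -7, so K⁻¹ = [[4/7, -1/7], [1/7, -2/7]].
det B = -4; the adjugate gives B⁻¹ = [[0, -1/2, 1], [1/2, 1/4, -2], [0, -1/2, 0]].
K⁻¹D = [[9, 6, -8], [-24, -10, 27]].
X = (K⁻¹D)B⁻¹ = [[3, 1, -3], [-5, -4, -4]].

X = [[3, 1, -3], [-5, -4, -4]]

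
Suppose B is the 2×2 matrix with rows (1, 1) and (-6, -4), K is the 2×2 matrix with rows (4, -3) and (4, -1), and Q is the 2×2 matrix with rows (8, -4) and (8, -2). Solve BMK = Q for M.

M = [[-2, -3], [3, 4]]

Isolating M: multiply by B⁻¹ from the left and K⁻¹ from the right, so M = B⁻¹QK⁻¹.
B has determinant 2; B⁻¹ = [[-2, -1/2], [3, 1/2]].
det K = 8; the adjugate gives K⁻¹ = [[-1/8, 3/8], [-1/2, 1/2]].
B⁻¹Q = [[-20, 9], [28, -13]].
M = (B⁻¹Q)K⁻¹ = [[-2, -3], [3, 4]].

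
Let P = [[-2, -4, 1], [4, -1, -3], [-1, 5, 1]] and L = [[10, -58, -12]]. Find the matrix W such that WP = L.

Since P sits to the right of W, W = LP⁻¹.
P has determinant -5; P⁻¹ = [[-14/5, -9/5, -13/5], [1/5, 1/5, 2/5], [-19/5, -14/5, -18/5]].
W = LP⁻¹ = [[10, -58, -12]] · [[-14/5, -9/5, -13/5], [1/5, 1/5, 2/5], [-19/5, -14/5, -18/5]] = [[6, 4, -6]].

W = [[6, 4, -6]]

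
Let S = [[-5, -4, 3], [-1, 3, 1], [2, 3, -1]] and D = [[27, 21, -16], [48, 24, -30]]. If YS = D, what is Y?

Since S sits to the right of Y, Y = DS⁻¹.
det S = -1; the adjugate gives S⁻¹ = [[6, -5, 13], [-1, 1, -2], [9, -7, 19]].
Y = DS⁻¹ = [[27, 21, -16], [48, 24, -30]] · [[6, -5, 13], [-1, 1, -2], [9, -7, 19]] = [[-3, -2, 5], [-6, -6, 6]].

Y = [[-3, -2, 5], [-6, -6, 6]]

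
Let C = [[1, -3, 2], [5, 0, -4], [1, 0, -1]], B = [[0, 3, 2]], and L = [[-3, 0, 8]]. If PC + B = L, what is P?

P = [[1, 0, -4]]

PC = L − B = [[-3, -3, 6]].
C is on the right of P, so right-multiply by C⁻¹: P = (L − B)C⁻¹.
C has determinant -3; C⁻¹ = [[0, 1, -4], [-1/3, 1, -14/3], [0, 1, -5]].
P = (L − B)C⁻¹ = [[1, 0, -4]].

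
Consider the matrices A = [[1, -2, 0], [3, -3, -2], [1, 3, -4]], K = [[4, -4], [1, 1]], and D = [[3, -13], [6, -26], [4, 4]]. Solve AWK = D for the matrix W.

W = [[-2, -3], [-2, 1], [-2, -1]]

W = A⁻¹DK⁻¹ (apply A⁻¹ on the left and K⁻¹ on the right).
det A = -2; the adjugate gives A⁻¹ = [[-9, 4, -2], [-5, 2, -1], [-6, 5/2, -3/2]].
det K = 8, so K⁻¹ = [[1/8, 1/2], [-1/8, 1/2]].
A⁻¹D = [[-11, 5], [-7, 9], [-9, 7]].
W = (A⁻¹D)K⁻¹ = [[-2, -3], [-2, 1], [-2, -1]].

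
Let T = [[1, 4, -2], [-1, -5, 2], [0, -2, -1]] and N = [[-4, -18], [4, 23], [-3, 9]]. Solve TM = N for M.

M = [[2, 4], [0, -5], [3, 1]]

Since T multiplies M on the left, M = T⁻¹N.
det T = 1; the adjugate gives T⁻¹ = [[9, 8, -2], [-1, -1, 0], [2, 2, -1]].
M = T⁻¹N = [[9, 8, -2], [-1, -1, 0], [2, 2, -1]] · [[-4, -18], [4, 23], [-3, 9]] = [[2, 4], [0, -5], [3, 1]].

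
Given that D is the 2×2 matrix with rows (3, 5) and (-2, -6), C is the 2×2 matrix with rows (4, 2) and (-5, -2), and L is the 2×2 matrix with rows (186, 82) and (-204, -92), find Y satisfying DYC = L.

Y = [[-2, -4], [5, -2]]

Isolating Y: multiply by D⁻¹ from the left and C⁻¹ from the right, so Y = D⁻¹LC⁻¹.
det D = -8; the adjugate gives D⁻¹ = [[3/4, 5/8], [-1/4, -3/8]].
C has determinant 2; C⁻¹ = [[-1, -1], [5/2, 2]].
D⁻¹L = [[12, 4], [30, 14]].
Y = (D⁻¹L)C⁻¹ = [[-2, -4], [5, -2]].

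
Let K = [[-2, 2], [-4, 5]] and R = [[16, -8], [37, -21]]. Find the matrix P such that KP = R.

P = [[-3, -1], [5, -5]]

K is on the left of P, so left-multiply by K⁻¹: P = K⁻¹R.
K has determinant -2; K⁻¹ = [[-5/2, 1], [-2, 1]].
P = K⁻¹R = [[-5/2, 1], [-2, 1]] · [[16, -8], [37, -21]] = [[-3, -1], [5, -5]].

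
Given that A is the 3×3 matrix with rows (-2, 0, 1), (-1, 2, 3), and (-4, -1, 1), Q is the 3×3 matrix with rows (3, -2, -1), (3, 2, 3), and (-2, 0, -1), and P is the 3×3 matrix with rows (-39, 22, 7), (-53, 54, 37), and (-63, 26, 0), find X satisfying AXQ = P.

X = A⁻¹PQ⁻¹ (apply A⁻¹ on the left and Q⁻¹ on the right).
det A = -1, so A⁻¹ = [[-5, 1, 2], [11, -2, -5], [-9, 2, 4]].
det Q = -4; the adjugate gives Q⁻¹ = [[1/2, 1/2, 1], [3/4, 5/4, 3], [-1, -1, -3]].
A⁻¹P = [[16, -4, 2], [-8, 4, 3], [-7, 14, 11]].
X = (A⁻¹P)Q⁻¹ = [[3, 1, -2], [-4, -2, -5], [-4, 3, 2]].

X = [[3, 1, -2], [-4, -2, -5], [-4, 3, 2]]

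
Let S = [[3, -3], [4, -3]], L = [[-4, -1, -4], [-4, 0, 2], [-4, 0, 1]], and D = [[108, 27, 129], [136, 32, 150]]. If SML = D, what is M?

M = [[-5, 3, -5], [4, -4, 2]]

M = S⁻¹DL⁻¹ (apply S⁻¹ on the left and L⁻¹ on the right).
det S = 3; the adjugate gives S⁻¹ = [[-1, 1], [-4/3, 1]].
L has determinant 4; L⁻¹ = [[0, 1/4, -1/2], [-1, -5, 6], [0, 1, -1]].
S⁻¹D = [[28, 5, 21], [-8, -4, -22]].
M = (S⁻¹D)L⁻¹ = [[-5, 3, -5], [4, -4, 2]].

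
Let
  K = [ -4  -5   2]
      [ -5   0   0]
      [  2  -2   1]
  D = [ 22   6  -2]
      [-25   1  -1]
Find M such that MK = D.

M = [[-2, -2, 2], [1, 3, -3]]

K is on the right of M, so right-multiply by K⁻¹: M = DK⁻¹.
det K = -5; the adjugate gives K⁻¹ = [[0, -1/5, 0], [-1, 8/5, 2], [-2, 18/5, 5]].
M = DK⁻¹ = [[22, 6, -2], [-25, 1, -1]] · [[0, -1/5, 0], [-1, 8/5, 2], [-2, 18/5, 5]] = [[-2, -2, 2], [1, 3, -3]].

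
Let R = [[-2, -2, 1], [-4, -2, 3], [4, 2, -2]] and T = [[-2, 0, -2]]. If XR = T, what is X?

Since R sits to the right of X, X = TR⁻¹.
R has determinant -4; R⁻¹ = [[1/2, 1/2, 1], [-1, 0, -1/2], [0, 1, 1]].
X = TR⁻¹ = [[-2, 0, -2]] · [[1/2, 1/2, 1], [-1, 0, -1/2], [0, 1, 1]] = [[-1, -3, -4]].

X = [[-1, -3, -4]]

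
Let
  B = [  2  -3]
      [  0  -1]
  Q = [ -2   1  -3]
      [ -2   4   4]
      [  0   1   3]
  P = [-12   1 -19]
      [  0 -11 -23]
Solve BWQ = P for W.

Isolating W: multiply by B⁻¹ from the left and Q⁻¹ from the right, so W = B⁻¹PQ⁻¹.
B has determinant -2; B⁻¹ = [[1/2, -3/2], [0, -1]].
det Q = -4, so Q⁻¹ = [[-2, 3/2, -4], [-3/2, 3/2, -7/2], [1/2, -1/2, 3/2]].
B⁻¹P = [[-6, 17, 25], [0, 11, 23]].
W = (B⁻¹P)Q⁻¹ = [[-1, 4, 2], [-5, 5, -4]].

W = [[-1, 4, 2], [-5, 5, -4]]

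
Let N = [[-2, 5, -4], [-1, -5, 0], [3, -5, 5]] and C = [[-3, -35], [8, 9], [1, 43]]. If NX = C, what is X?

X = [[-3, 6], [-1, -3], [1, 2]]

Left-multiplying both sides by N⁻¹ gives X = N⁻¹C.
det N = -5, so N⁻¹ = [[5, 1, 4], [-1, -2/5, -4/5], [-4, -1, -3]].
X = N⁻¹C = [[5, 1, 4], [-1, -2/5, -4/5], [-4, -1, -3]] · [[-3, -35], [8, 9], [1, 43]] = [[-3, 6], [-1, -3], [1, 2]].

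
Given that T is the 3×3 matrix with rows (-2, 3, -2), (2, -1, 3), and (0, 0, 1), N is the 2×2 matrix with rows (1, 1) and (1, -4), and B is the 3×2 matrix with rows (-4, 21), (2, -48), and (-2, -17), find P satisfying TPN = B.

P = [[3, 1], [-1, 1], [-5, 3]]

P = T⁻¹BN⁻¹ (apply T⁻¹ on the left and N⁻¹ on the right).
det T = -4; the adjugate gives T⁻¹ = [[1/4, 3/4, -7/4], [1/2, 1/2, -1/2], [0, 0, 1]].
N has determinant -5; N⁻¹ = [[4/5, 1/5], [1/5, -1/5]].
T⁻¹B = [[4, -1], [0, -5], [-2, -17]].
P = (T⁻¹B)N⁻¹ = [[3, 1], [-1, 1], [-5, 3]].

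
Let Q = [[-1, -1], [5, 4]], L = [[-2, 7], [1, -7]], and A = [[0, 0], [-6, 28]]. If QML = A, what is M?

M = [[2, -2], [-2, 2]]

M = Q⁻¹AL⁻¹ (apply Q⁻¹ on the left and L⁻¹ on the right).
Q has determinant 1; Q⁻¹ = [[4, 1], [-5, -1]].
det L = 7; the adjugate gives L⁻¹ = [[-1, -1], [-1/7, -2/7]].
Q⁻¹A = [[-6, 28], [6, -28]].
M = (Q⁻¹A)L⁻¹ = [[2, -2], [-2, 2]].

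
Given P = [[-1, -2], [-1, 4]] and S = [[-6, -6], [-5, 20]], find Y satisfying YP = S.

Since P sits to the right of Y, Y = SP⁻¹.
det P = -6, so P⁻¹ = [[-2/3, -1/3], [-1/6, 1/6]].
Y = SP⁻¹ = [[-6, -6], [-5, 20]] · [[-2/3, -1/3], [-1/6, 1/6]] = [[5, 1], [0, 5]].

Y = [[5, 1], [0, 5]]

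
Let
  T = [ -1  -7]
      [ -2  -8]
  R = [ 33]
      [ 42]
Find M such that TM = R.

M = [[-5], [-4]]

T is on the left of M, so left-multiply by T⁻¹: M = T⁻¹R.
T has determinant -6; T⁻¹ = [[4/3, -7/6], [-1/3, 1/6]].
M = T⁻¹R = [[4/3, -7/6], [-1/3, 1/6]] · [[33], [42]] = [[-5], [-4]].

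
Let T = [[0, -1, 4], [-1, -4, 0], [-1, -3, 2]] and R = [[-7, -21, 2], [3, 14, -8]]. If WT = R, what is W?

W = [[-2, 2, 5], [-2, -3, 0]]

Right-multiplying both sides by T⁻¹ gives W = RT⁻¹.
det T = -6, so T⁻¹ = [[4/3, 5/3, -8/3], [-1/3, -2/3, 2/3], [1/6, -1/6, 1/6]].
W = RT⁻¹ = [[-7, -21, 2], [3, 14, -8]] · [[4/3, 5/3, -8/3], [-1/3, -2/3, 2/3], [1/6, -1/6, 1/6]] = [[-2, 2, 5], [-2, -3, 0]].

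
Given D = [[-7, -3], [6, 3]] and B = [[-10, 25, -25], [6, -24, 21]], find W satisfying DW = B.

W = [[4, -1, 4], [-6, -6, -1]]

D is on the left of W, so left-multiply by D⁻¹: W = D⁻¹B.
det D = -3, so D⁻¹ = [[-1, -1], [2, 7/3]].
W = D⁻¹B = [[-1, -1], [2, 7/3]] · [[-10, 25, -25], [6, -24, 21]] = [[4, -1, 4], [-6, -6, -1]].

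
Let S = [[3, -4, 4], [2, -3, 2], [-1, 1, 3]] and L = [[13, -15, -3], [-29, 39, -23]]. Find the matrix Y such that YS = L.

Y = [[4, -2, -5], [-6, -4, 3]]

Since S sits to the right of Y, Y = LS⁻¹.
det S = -5; the adjugate gives S⁻¹ = [[11/5, -16/5, -4/5], [8/5, -13/5, -2/5], [1/5, -1/5, 1/5]].
Y = LS⁻¹ = [[13, -15, -3], [-29, 39, -23]] · [[11/5, -16/5, -4/5], [8/5, -13/5, -2/5], [1/5, -1/5, 1/5]] = [[4, -2, -5], [-6, -4, 3]].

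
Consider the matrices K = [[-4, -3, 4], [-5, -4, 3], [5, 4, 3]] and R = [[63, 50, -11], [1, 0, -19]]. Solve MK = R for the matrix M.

K is on the right of M, so right-multiply by K⁻¹: M = RK⁻¹.
det K = 6, so K⁻¹ = [[-4, 25/6, 7/6], [5, -16/3, -4/3], [0, 1/6, 1/6]].
M = RK⁻¹ = [[63, 50, -11], [1, 0, -19]] · [[-4, 25/6, 7/6], [5, -16/3, -4/3], [0, 1/6, 1/6]] = [[-2, -6, 5], [-4, 1, -2]].

M = [[-2, -6, 5], [-4, 1, -2]]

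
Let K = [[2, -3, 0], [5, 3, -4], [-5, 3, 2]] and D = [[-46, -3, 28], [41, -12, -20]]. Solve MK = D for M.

Since K sits to the right of M, M = DK⁻¹.
det K = 6; the adjugate gives K⁻¹ = [[3, 1, 2], [5/3, 2/3, 4/3], [5, 3/2, 7/2]].
M = DK⁻¹ = [[-46, -3, 28], [41, -12, -20]] · [[3, 1, 2], [5/3, 2/3, 4/3], [5, 3/2, 7/2]] = [[-3, -6, 2], [3, 3, -4]].

M = [[-3, -6, 2], [3, 3, -4]]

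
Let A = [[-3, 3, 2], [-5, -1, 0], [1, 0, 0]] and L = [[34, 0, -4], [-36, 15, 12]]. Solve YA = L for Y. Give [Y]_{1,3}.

A is on the right of Y, so right-multiply by A⁻¹: Y = LA⁻¹.
det A = 2, so A⁻¹ = [[0, 0, 1], [0, -1, -5], [1/2, 3/2, 9]].
Y = LA⁻¹ = [[34, 0, -4], [-36, 15, 12]] · [[0, 0, 1], [0, -1, -5], [1/2, 3/2, 9]] = [[-2, -6, -2], [6, 3, -3]].

-2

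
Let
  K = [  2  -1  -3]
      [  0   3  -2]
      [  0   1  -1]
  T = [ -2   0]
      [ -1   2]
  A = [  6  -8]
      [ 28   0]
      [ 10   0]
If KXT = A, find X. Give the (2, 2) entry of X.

Left-multiply by K⁻¹ and right-multiply by T⁻¹: X = K⁻¹AT⁻¹.
K has determinant -2; K⁻¹ = [[1/2, 2, -11/2], [0, 1, -2], [0, 1, -3]].
det T = -4; the adjugate gives T⁻¹ = [[-1/2, 0], [-1/4, 1/2]].
K⁻¹A = [[4, -4], [8, 0], [-2, 0]].
X = (K⁻¹A)T⁻¹ = [[-1, -2], [-4, 0], [1, 0]].

0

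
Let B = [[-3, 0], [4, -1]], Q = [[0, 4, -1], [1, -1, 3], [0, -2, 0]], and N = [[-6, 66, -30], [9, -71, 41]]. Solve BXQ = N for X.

X = [[-4, 2, 2], [-2, -1, 5]]

X = B⁻¹NQ⁻¹ (apply B⁻¹ on the left and Q⁻¹ on the right).
det B = 3, so B⁻¹ = [[-1/3, 0], [-4/3, -1]].
det Q = 2, so Q⁻¹ = [[3, 1, 11/2], [0, 0, -1/2], [-1, 0, -2]].
B⁻¹N = [[2, -22, 10], [-1, -17, -1]].
X = (B⁻¹N)Q⁻¹ = [[-4, 2, 2], [-2, -1, 5]].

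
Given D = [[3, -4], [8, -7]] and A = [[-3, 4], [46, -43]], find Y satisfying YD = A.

Y = [[-1, 0], [2, 5]]

Right-multiplying both sides by D⁻¹ gives Y = AD⁻¹.
det D = 11, so D⁻¹ = [[-7/11, 4/11], [-8/11, 3/11]].
Y = AD⁻¹ = [[-3, 4], [46, -43]] · [[-7/11, 4/11], [-8/11, 3/11]] = [[-1, 0], [2, 5]].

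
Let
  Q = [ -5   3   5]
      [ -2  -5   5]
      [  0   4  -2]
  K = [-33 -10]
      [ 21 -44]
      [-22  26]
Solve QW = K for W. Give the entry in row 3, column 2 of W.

-3

Q is on the left of W, so left-multiply by Q⁻¹: W = Q⁻¹K.
Q has determinant -2; Q⁻¹ = [[5, -13, -20], [2, -5, -15/2], [4, -10, -31/2]].
W = Q⁻¹K = [[5, -13, -20], [2, -5, -15/2], [4, -10, -31/2]] · [[-33, -10], [21, -44], [-22, 26]] = [[2, 2], [-6, 5], [-1, -3]].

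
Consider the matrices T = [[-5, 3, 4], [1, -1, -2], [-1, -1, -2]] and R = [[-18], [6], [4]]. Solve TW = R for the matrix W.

W = [[1], [-3], [-1]]

Since T multiplies W on the left, W = T⁻¹R.
det T = 4, so T⁻¹ = [[0, 1/2, -1/2], [1, 7/2, -3/2], [-1/2, -2, 1/2]].
W = T⁻¹R = [[0, 1/2, -1/2], [1, 7/2, -3/2], [-1/2, -2, 1/2]] · [[-18], [6], [4]] = [[1], [-3], [-1]].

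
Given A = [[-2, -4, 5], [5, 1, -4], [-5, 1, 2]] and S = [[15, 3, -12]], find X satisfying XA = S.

X = [[0, 3, 0]]

A is on the right of X, so right-multiply by A⁻¹: X = SA⁻¹.
A has determinant -2; A⁻¹ = [[-3, -13/2, -11/2], [-5, -21/2, -17/2], [-5, -11, -9]].
X = SA⁻¹ = [[15, 3, -12]] · [[-3, -13/2, -11/2], [-5, -21/2, -17/2], [-5, -11, -9]] = [[0, 3, 0]].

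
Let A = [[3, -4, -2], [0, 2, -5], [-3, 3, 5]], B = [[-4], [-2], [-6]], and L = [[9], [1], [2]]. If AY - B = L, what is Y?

Y = [[5], [2], [1]]

AY = L + B = [[5], [-1], [-4]].
A is on the left of Y, so left-multiply by A⁻¹: Y = A⁻¹(L + B).
A has determinant 3; A⁻¹ = [[25/3, 14/3, 8], [5, 3, 5], [2, 1, 2]].
Y = A⁻¹(L + B) = [[5], [2], [1]].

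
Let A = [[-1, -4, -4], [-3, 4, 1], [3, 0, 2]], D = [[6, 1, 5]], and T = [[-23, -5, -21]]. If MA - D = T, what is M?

M = [[5, 4, 0]]

MA = T + D = [[-17, -4, -16]].
A is on the right of M, so right-multiply by A⁻¹: M = (T + D)A⁻¹.
det A = 4, so A⁻¹ = [[2, 2, 3], [9/4, 5/2, 13/4], [-3, -3, -4]].
M = (T + D)A⁻¹ = [[5, 4, 0]].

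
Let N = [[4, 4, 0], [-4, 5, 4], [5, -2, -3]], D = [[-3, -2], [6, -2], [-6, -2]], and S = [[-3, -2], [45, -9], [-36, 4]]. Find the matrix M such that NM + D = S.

NM = S − D = [[0, 0], [39, -7], [-30, 6]].
Left-multiplying both sides by N⁻¹ gives M = N⁻¹(S − D).
N has determinant 4; N⁻¹ = [[-7/4, 3, 4], [2, -3, -4], [-17/4, 7, 9]].
M = N⁻¹(S − D) = [[-3, 3], [3, -3], [3, 5]].

M = [[-3, 3], [3, -3], [3, 5]]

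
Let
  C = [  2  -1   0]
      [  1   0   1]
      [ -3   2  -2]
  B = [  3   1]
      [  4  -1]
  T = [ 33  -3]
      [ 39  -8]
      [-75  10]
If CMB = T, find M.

M = [[1, 5], [-1, 4], [0, 4]]

Left-multiply by C⁻¹ and right-multiply by B⁻¹: M = C⁻¹TB⁻¹.
C has determinant -3; C⁻¹ = [[2/3, 2/3, 1/3], [1/3, 4/3, 2/3], [-2/3, 1/3, -1/3]].
det B = -7; the adjugate gives B⁻¹ = [[1/7, 1/7], [4/7, -3/7]].
C⁻¹T = [[23, -4], [13, -5], [16, -4]].
M = (C⁻¹T)B⁻¹ = [[1, 5], [-1, 4], [0, 4]].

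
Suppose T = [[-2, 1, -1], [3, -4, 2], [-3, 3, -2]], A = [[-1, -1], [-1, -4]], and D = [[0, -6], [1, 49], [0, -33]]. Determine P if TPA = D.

P = T⁻¹DA⁻¹ (apply T⁻¹ on the left and A⁻¹ on the right).
det T = -1; the adjugate gives T⁻¹ = [[-2, 1, 2], [0, -1, -1], [3, -3, -5]].
det A = 3, so A⁻¹ = [[-4/3, 1/3], [1/3, -1/3]].
T⁻¹D = [[1, -5], [-1, -16], [-3, 0]].
P = (T⁻¹D)A⁻¹ = [[-3, 2], [-4, 5], [4, -1]].

P = [[-3, 2], [-4, 5], [4, -1]]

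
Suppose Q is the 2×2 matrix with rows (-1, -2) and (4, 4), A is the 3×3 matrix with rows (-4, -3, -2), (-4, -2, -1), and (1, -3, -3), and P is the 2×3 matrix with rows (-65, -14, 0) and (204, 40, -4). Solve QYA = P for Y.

Y = [[-5, -3, 5], [-4, 1, 2]]

Left-multiply by Q⁻¹ and right-multiply by A⁻¹: Y = Q⁻¹PA⁻¹.
Q has determinant 4; Q⁻¹ = [[1, 1/2], [-1, -1/4]].
det A = -1, so A⁻¹ = [[-3, 3, 1], [13, -14, -4], [-14, 15, 4]].
Q⁻¹P = [[37, 6, -2], [14, 4, 1]].
Y = (Q⁻¹P)A⁻¹ = [[-5, -3, 5], [-4, 1, 2]].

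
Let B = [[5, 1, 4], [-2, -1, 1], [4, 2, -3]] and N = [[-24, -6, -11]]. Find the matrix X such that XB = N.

B is on the right of X, so right-multiply by B⁻¹: X = NB⁻¹.
det B = 3, so B⁻¹ = [[1/3, 11/3, 5/3], [-2/3, -31/3, -13/3], [0, -2, -1]].
X = NB⁻¹ = [[-24, -6, -11]] · [[1/3, 11/3, 5/3], [-2/3, -31/3, -13/3], [0, -2, -1]] = [[-4, -4, -3]].

X = [[-4, -4, -3]]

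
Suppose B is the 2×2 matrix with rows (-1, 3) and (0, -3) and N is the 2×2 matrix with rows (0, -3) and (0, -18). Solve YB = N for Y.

Right-multiplying both sides by B⁻¹ gives Y = NB⁻¹.
det B = 3; the adjugate gives B⁻¹ = [[-1, -1], [0, -1/3]].
Y = NB⁻¹ = [[0, -3], [0, -18]] · [[-1, -1], [0, -1/3]] = [[0, 1], [0, 6]].

Y = [[0, 1], [0, 6]]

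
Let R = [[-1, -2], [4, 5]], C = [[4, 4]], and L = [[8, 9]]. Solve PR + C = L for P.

PR = L − C = [[4, 5]].
Right-multiplying both sides by R⁻¹ gives P = (L − C)R⁻¹.
det R = 3; the adjugate gives R⁻¹ = [[5/3, 2/3], [-4/3, -1/3]].
P = (L − C)R⁻¹ = [[0, 1]].

P = [[0, 1]]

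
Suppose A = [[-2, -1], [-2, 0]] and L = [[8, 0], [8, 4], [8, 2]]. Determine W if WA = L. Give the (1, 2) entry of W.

-4

Since A sits to the right of W, W = LA⁻¹.
det A = -2; the adjugate gives A⁻¹ = [[0, -1/2], [-1, 1]].
W = LA⁻¹ = [[8, 0], [8, 4], [8, 2]] · [[0, -1/2], [-1, 1]] = [[0, -4], [-4, 0], [-2, -2]].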